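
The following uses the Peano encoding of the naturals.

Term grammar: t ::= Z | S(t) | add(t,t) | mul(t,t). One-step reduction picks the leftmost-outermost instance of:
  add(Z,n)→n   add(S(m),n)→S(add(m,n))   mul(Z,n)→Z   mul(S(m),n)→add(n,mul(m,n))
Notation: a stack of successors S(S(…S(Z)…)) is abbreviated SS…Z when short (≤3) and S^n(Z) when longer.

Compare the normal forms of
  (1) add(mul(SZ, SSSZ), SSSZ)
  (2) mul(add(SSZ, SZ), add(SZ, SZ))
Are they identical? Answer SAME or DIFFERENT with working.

Term A:
  start: add(mul(SZ, SSSZ), SSSZ)
  →1  add(add(SSSZ, mul(Z, SSSZ)), SSSZ)
  →2  add(S(add(SSZ, mul(Z, SSSZ))), SSSZ)
  →3  S(add(add(SSZ, mul(Z, SSSZ)), SSSZ))
  →4  S(add(S(add(SZ, mul(Z, SSSZ))), SSSZ))
  →5  S(S(add(add(SZ, mul(Z, SSSZ)), SSSZ)))
  →6  S(S(add(S(add(Z, mul(Z, SSSZ))), SSSZ)))
  →7  S(S(S(add(add(Z, mul(Z, SSSZ)), SSSZ))))
  →8  S(S(S(add(mul(Z, SSSZ), SSSZ))))
  →9  S(S(S(add(Z, SSSZ))))
  →10  S^6(Z)

Term B:
  start: mul(add(SSZ, SZ), add(SZ, SZ))
  →1  mul(S(add(SZ, SZ)), add(SZ, SZ))
  →2  add(add(SZ, SZ), mul(add(SZ, SZ), add(SZ, SZ)))
  →3  add(S(add(Z, SZ)), mul(add(SZ, SZ), add(SZ, SZ)))
  →4  S(add(add(Z, SZ), mul(add(SZ, SZ), add(SZ, SZ))))
  →5  S(add(SZ, mul(add(SZ, SZ), add(SZ, SZ))))
  →6  S(S(add(Z, mul(add(SZ, SZ), add(SZ, SZ)))))
  →7  S(S(mul(add(SZ, SZ), add(SZ, SZ))))
  →8  S(S(mul(S(add(Z, SZ)), add(SZ, SZ))))
  →9  S(S(add(add(SZ, SZ), mul(add(Z, SZ), add(SZ, SZ)))))
  →10  S(S(add(S(add(Z, SZ)), mul(add(Z, SZ), add(SZ, SZ)))))
  →11  S(S(S(add(add(Z, SZ), mul(add(Z, SZ), add(SZ, SZ))))))
  →12  S(S(S(add(SZ, mul(add(Z, SZ), add(SZ, SZ))))))
  →13  S(S(S(S(add(Z, mul(add(Z, SZ), add(SZ, SZ)))))))
  →14  S(S(S(S(mul(add(Z, SZ), add(SZ, SZ))))))
  →15  S(S(S(S(mul(SZ, add(SZ, SZ))))))
  →16  S(S(S(S(add(add(SZ, SZ), mul(Z, add(SZ, SZ)))))))
  →17  S(S(S(S(add(S(add(Z, SZ)), mul(Z, add(SZ, SZ)))))))
  →18  S(S(S(S(S(add(add(Z, SZ), mul(Z, add(SZ, SZ))))))))
  →19  S(S(S(S(S(add(SZ, mul(Z, add(SZ, SZ))))))))
  →20  S(S(S(S(S(S(add(Z, mul(Z, add(SZ, SZ)))))))))
  →21  S(S(S(S(S(S(mul(Z, add(SZ, SZ))))))))
  →22  S^6(Z)

Answer: SAME — A ⇓ S^6(Z), B ⇓ S^6(Z)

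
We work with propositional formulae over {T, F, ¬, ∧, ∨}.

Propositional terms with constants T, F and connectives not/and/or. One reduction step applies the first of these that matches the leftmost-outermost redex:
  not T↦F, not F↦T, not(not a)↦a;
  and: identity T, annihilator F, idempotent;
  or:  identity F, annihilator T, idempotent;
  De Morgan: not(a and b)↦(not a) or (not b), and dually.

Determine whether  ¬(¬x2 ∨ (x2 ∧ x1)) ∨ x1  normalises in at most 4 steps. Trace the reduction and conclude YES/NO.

Answer: YES — reaches normal form (x2 ∧ (¬x2 ∨ ¬x1)) ∨ x1 in 3 ≤ 4 steps

Working:
  start: ¬(¬x2 ∨ (x2 ∧ x1)) ∨ x1
  [1] (¬¬x2 ∧ ¬(x2 ∧ x1)) ∨ x1
  [2] (x2 ∧ ¬(x2 ∧ x1)) ∨ x1
  [3] (x2 ∧ (¬x2 ∨ ¬x1)) ∨ x1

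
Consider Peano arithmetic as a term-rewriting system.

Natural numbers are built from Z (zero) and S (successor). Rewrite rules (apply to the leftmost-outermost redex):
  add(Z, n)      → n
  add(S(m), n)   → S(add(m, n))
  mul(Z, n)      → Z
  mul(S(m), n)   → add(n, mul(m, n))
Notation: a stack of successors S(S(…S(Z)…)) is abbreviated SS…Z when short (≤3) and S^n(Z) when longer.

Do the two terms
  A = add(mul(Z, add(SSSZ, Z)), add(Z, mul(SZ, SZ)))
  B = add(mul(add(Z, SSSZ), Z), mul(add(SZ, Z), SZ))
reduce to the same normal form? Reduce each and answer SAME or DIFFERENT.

Answer: SAME — A ⇓ SZ, B ⇓ SZ

Working:
Term A:
  start: add(mul(Z, add(SSSZ, Z)), add(Z, mul(SZ, SZ)))
  →1  add(Z, add(Z, mul(SZ, SZ)))
  →2  add(Z, mul(SZ, SZ))
  →3  mul(SZ, SZ)
  →4  add(SZ, mul(Z, SZ))
  →5  S(add(Z, mul(Z, SZ)))
  →6  S(mul(Z, SZ))
  →7  SZ

Term B:
  start: add(mul(add(Z, SSSZ), Z), mul(add(SZ, Z), SZ))
  →1  add(mul(SSSZ, Z), mul(add(SZ, Z), SZ))
  →2  add(add(Z, mul(SSZ, Z)), mul(add(SZ, Z), SZ))
  →3  add(mul(SSZ, Z), mul(add(SZ, Z), SZ))
  →4  add(add(Z, mul(SZ, Z)), mul(add(SZ, Z), SZ))
  →5  add(mul(SZ, Z), mul(add(SZ, Z), SZ))
  →6  add(add(Z, mul(Z, Z)), mul(add(SZ, Z), SZ))
  →7  add(mul(Z, Z), mul(add(SZ, Z), SZ))
  →8  add(Z, mul(add(SZ, Z), SZ))
  →9  mul(add(SZ, Z), SZ)
  →10  mul(S(add(Z, Z)), SZ)
  →11  add(SZ, mul(add(Z, Z), SZ))
  →12  S(add(Z, mul(add(Z, Z), SZ)))
  →13  S(mul(add(Z, Z), SZ))
  →14  S(mul(Z, SZ))
  →15  SZ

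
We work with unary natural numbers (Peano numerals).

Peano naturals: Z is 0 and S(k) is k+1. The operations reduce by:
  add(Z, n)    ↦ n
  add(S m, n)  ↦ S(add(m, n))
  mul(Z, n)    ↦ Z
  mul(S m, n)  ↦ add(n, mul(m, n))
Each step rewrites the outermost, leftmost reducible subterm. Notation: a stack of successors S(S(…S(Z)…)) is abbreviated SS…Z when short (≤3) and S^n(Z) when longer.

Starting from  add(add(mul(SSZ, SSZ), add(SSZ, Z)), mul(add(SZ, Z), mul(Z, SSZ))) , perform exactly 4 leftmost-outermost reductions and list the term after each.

  start: add(add(mul(SSZ, SSZ), add(SSZ, Z)), mul(add(SZ, Z), mul(Z, SSZ)))
  step 1: add(add(add(SSZ, mul(SZ, SSZ)), add(SSZ, Z)), mul(add(SZ, Z), mul(Z, SSZ)))
  step 2: add(add(S(add(SZ, mul(SZ, SSZ))), add(SSZ, Z)), mul(add(SZ, Z), mul(Z, SSZ)))
  step 3: add(S(add(add(SZ, mul(SZ, SSZ)), add(SSZ, Z))), mul(add(SZ, Z), mul(Z, SSZ)))
  step 4: S(add(add(add(SZ, mul(SZ, SSZ)), add(SSZ, Z)), mul(add(SZ, Z), mul(Z, SSZ))))

Answer: after 4 steps: S(add(add(add(SZ, mul(SZ, SSZ)), add(SSZ, Z)), mul(add(SZ, Z), mul(Z, SSZ))))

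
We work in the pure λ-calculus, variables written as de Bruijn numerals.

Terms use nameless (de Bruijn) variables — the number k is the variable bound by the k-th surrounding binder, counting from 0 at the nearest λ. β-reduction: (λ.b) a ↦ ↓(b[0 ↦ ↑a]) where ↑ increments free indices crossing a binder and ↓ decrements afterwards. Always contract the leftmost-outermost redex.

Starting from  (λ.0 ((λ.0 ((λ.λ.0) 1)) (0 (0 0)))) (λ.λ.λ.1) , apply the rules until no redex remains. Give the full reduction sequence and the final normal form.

  start: (λ.0 ((λ.0 ((λ.λ.0) 1)) (0 (0 0)))) (λ.λ.λ.1)
  →1  (λ.λ.λ.1) ((λ.0 ((λ.λ.0) (λ.λ.λ.1))) ((λ.λ.λ.1) ((λ.λ.λ.1) (λ.λ.λ.1))))
  →2  λ.λ.1

Answer: normal form = λ.λ.1  (in 2 steps)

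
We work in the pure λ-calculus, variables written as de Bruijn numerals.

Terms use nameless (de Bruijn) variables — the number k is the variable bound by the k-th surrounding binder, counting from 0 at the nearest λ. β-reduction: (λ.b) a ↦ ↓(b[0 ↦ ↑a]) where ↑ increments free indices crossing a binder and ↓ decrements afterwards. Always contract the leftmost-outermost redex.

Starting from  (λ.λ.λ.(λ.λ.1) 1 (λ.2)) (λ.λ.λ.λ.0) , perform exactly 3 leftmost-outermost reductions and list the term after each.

  start: (λ.λ.λ.(λ.λ.1) 1 (λ.2)) (λ.λ.λ.λ.0)
  →1  λ.λ.(λ.λ.1) 1 (λ.2)
  →2  λ.λ.(λ.2) (λ.2)
  →3  λ.λ.1

Answer: after 3 steps: λ.λ.1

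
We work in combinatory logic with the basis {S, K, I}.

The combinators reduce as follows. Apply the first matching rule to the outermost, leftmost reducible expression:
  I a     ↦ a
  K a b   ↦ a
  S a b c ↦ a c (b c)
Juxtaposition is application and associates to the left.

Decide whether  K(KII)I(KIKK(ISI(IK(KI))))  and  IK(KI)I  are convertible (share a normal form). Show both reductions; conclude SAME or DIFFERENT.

Answer: DIFFERENT — A ⇓ K(SI(K(KI))), B ⇓ KI

Reduction:
Term A:
  start: K(KII)I(KIKK(ISI(IK(KI))))
  [1] KII(KIKK(ISI(IK(KI))))
  [2] I(KIKK(ISI(IK(KI))))
  [3] KIKK(ISI(IK(KI)))
  [4] IK(ISI(IK(KI)))
  [5] K(ISI(IK(KI)))
  [6] K(SI(IK(KI)))
  [7] K(SI(K(KI)))

Term B:
  start: IK(KI)I
  [1] K(KI)I
  [2] KI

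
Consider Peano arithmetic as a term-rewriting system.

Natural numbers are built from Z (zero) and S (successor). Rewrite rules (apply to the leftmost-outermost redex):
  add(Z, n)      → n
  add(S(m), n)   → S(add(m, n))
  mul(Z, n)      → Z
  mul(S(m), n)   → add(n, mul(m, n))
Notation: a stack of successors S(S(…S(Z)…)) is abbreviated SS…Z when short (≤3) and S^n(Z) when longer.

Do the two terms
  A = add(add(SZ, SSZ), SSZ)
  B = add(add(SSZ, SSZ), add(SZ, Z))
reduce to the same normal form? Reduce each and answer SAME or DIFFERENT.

Answer: SAME — A ⇓ S^5(Z), B ⇓ S^5(Z)

Working:
Term A:
  start: add(add(SZ, SSZ), SSZ)
  [1] add(S(add(Z, SSZ)), SSZ)
  [2] S(add(add(Z, SSZ), SSZ))
  [3] S(add(SSZ, SSZ))
  [4] S(S(add(SZ, SSZ)))
  [5] S(S(S(add(Z, SSZ))))
  [6] S^5(Z)

Term B:
  start: add(add(SSZ, SSZ), add(SZ, Z))
  [1] add(S(add(SZ, SSZ)), add(SZ, Z))
  [2] S(add(add(SZ, SSZ), add(SZ, Z)))
  [3] S(add(S(add(Z, SSZ)), add(SZ, Z)))
  [4] S(S(add(add(Z, SSZ), add(SZ, Z))))
  [5] S(S(add(SSZ, add(SZ, Z))))
  [6] S(S(S(add(SZ, add(SZ, Z)))))
  [7] S(S(S(S(add(Z, add(SZ, Z))))))
  [8] S(S(S(S(add(SZ, Z)))))
  [9] S(S(S(S(S(add(Z, Z))))))
  [10] S^5(Z)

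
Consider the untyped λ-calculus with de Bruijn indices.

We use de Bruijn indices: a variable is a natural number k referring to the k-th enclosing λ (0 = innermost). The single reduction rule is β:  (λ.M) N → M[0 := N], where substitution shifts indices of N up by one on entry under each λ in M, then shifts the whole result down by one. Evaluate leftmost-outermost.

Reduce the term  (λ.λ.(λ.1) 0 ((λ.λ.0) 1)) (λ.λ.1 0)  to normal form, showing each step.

Answer: normal form = λ.0 (λ.0)  (in 3 steps)

Derivation:
  start: (λ.λ.(λ.1) 0 ((λ.λ.0) 1)) (λ.λ.1 0)
  [1] λ.(λ.1) 0 ((λ.λ.0) (λ.λ.1 0))
  [2] λ.0 ((λ.λ.0) (λ.λ.1 0))
  [3] λ.0 (λ.0)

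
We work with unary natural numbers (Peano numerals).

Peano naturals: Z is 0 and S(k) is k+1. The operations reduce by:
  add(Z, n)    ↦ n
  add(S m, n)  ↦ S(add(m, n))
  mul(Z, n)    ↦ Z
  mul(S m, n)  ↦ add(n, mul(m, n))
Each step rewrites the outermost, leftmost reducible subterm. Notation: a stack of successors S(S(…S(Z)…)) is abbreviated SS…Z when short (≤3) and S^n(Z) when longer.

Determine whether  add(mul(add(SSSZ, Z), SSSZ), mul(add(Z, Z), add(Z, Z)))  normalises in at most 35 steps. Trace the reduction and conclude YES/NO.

Answer: YES — reaches normal form S^9(Z) in 32 ≤ 35 steps

Working:
  start: add(mul(add(SSSZ, Z), SSSZ), mul(add(Z, Z), add(Z, Z)))
  step 1: add(mul(S(add(SSZ, Z)), SSSZ), mul(add(Z, Z), add(Z, Z)))
  step 2: add(add(SSSZ, mul(add(SSZ, Z), SSSZ)), mul(add(Z, Z), add(Z, Z)))
  step 3: add(S(add(SSZ, mul(add(SSZ, Z), SSSZ))), mul(add(Z, Z), add(Z, Z)))
  step 4: S(add(add(SSZ, mul(add(SSZ, Z), SSSZ)), mul(add(Z, Z), add(Z, Z))))
  step 5: S(add(S(add(SZ, mul(add(SSZ, Z), SSSZ))), mul(add(Z, Z), add(Z, Z))))
  step 6: S(S(add(add(SZ, mul(add(SSZ, Z), SSSZ)), mul(add(Z, Z), add(Z, Z)))))
  step 7: S(S(add(S(add(Z, mul(add(SSZ, Z), SSSZ))), mul(add(Z, Z), add(Z, Z)))))
  step 8: S(S(S(add(add(Z, mul(add(SSZ, Z), SSSZ)), mul(add(Z, Z), add(Z, Z))))))
  step 9: S(S(S(add(mul(add(SSZ, Z), SSSZ), mul(add(Z, Z), add(Z, Z))))))
  step 10: S(S(S(add(mul(S(add(SZ, Z)), SSSZ), mul(add(Z, Z), add(Z, Z))))))
  step 11: S(S(S(add(add(SSSZ, mul(add(SZ, Z), SSSZ)), mul(add(Z, Z), add(Z, Z))))))
  step 12: S(S(S(add(S(add(SSZ, mul(add(SZ, Z), SSSZ))), mul(add(Z, Z), add(Z, Z))))))
  step 13: S(S(S(S(add(add(SSZ, mul(add(SZ, Z), SSSZ)), mul(add(Z, Z), add(Z, Z)))))))
  step 14: S(S(S(S(add(S(add(SZ, mul(add(SZ, Z), SSSZ))), mul(add(Z, Z), add(Z, Z)))))))
  step 15: S(S(S(S(S(add(add(SZ, mul(add(SZ, Z), SSSZ)), mul(add(Z, Z), add(Z, Z))))))))
  step 16: S(S(S(S(S(add(S(add(Z, mul(add(SZ, Z), SSSZ))), mul(add(Z, Z), add(Z, Z))))))))
  step 17: S(S(S(S(S(S(add(add(Z, mul(add(SZ, Z), SSSZ)), mul(add(Z, Z), add(Z, Z)))))))))
  step 18: S(S(S(S(S(S(add(mul(add(SZ, Z), SSSZ), mul(add(Z, Z), add(Z, Z)))))))))
  step 19: S(S(S(S(S(S(add(mul(S(add(Z, Z)), SSSZ), mul(add(Z, Z), add(Z, Z)))))))))
  step 20: S(S(S(S(S(S(add(add(SSSZ, mul(add(Z, Z), SSSZ)), mul(add(Z, Z), add(Z, Z)))))))))
  step 21: S(S(S(S(S(S(add(S(add(SSZ, mul(add(Z, Z), SSSZ))), mul(add(Z, Z), add(Z, Z)))))))))
  step 22: S(S(S(S(S(S(S(add(add(SSZ, mul(add(Z, Z), SSSZ)), mul(add(Z, Z), add(Z, Z))))))))))
  step 23: S(S(S(S(S(S(S(add(S(add(SZ, mul(add(Z, Z), SSSZ))), mul(add(Z, Z), add(Z, Z))))))))))
  step 24: S(S(S(S(S(S(S(S(add(add(SZ, mul(add(Z, Z), SSSZ)), mul(add(Z, Z), add(Z, Z)))))))))))
  step 25: S(S(S(S(S(S(S(S(add(S(add(Z, mul(add(Z, Z), SSSZ))), mul(add(Z, Z), add(Z, Z)))))))))))
  step 26: S(S(S(S(S(S(S(S(S(add(add(Z, mul(add(Z, Z), SSSZ)), mul(add(Z, Z), add(Z, Z))))))))))))
  step 27: S(S(S(S(S(S(S(S(S(add(mul(add(Z, Z), SSSZ), mul(add(Z, Z), add(Z, Z))))))))))))
  step 28: S(S(S(S(S(S(S(S(S(add(mul(Z, SSSZ), mul(add(Z, Z), add(Z, Z))))))))))))
  step 29: S(S(S(S(S(S(S(S(S(add(Z, mul(add(Z, Z), add(Z, Z))))))))))))
  step 30: S(S(S(S(S(S(S(S(S(mul(add(Z, Z), add(Z, Z)))))))))))
  step 31: S(S(S(S(S(S(S(S(S(mul(Z, add(Z, Z)))))))))))
  step 32: S^9(Z)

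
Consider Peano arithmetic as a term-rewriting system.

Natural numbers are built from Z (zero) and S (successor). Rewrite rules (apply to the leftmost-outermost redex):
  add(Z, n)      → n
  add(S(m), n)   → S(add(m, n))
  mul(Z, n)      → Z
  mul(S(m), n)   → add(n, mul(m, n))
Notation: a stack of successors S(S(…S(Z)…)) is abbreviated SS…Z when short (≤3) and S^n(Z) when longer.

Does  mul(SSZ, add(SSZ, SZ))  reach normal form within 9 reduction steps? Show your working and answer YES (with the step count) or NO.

  start: mul(SSZ, add(SSZ, SZ))
  [1] add(add(SSZ, SZ), mul(SZ, add(SSZ, SZ)))
  [2] add(S(add(SZ, SZ)), mul(SZ, add(SSZ, SZ)))
  [3] S(add(add(SZ, SZ), mul(SZ, add(SSZ, SZ))))
  [4] S(add(S(add(Z, SZ)), mul(SZ, add(SSZ, SZ))))
  [5] S(S(add(add(Z, SZ), mul(SZ, add(SSZ, SZ)))))
  [6] S(S(add(SZ, mul(SZ, add(SSZ, SZ)))))
  [7] S(S(S(add(Z, mul(SZ, add(SSZ, SZ))))))
  [8] S(S(S(mul(SZ, add(SSZ, SZ)))))
  [9] S(S(S(add(add(SSZ, SZ), mul(Z, add(SSZ, SZ))))))

Answer: NO — after 9 steps the term is S(S(S(add(add(SSZ, SZ), mul(Z, add(SSZ, SZ)))))), not yet normal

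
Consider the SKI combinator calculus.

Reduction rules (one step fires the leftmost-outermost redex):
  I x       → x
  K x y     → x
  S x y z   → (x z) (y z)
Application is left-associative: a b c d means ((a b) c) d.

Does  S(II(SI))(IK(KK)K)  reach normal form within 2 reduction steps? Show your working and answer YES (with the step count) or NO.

Answer: NO — after 2 steps the term is S(SI)(IK(KK)K), not yet normal

Reduction:
  start: S(II(SI))(IK(KK)K)
  [1] S(I(SI))(IK(KK)K)
  [2] S(SI)(IK(KK)K)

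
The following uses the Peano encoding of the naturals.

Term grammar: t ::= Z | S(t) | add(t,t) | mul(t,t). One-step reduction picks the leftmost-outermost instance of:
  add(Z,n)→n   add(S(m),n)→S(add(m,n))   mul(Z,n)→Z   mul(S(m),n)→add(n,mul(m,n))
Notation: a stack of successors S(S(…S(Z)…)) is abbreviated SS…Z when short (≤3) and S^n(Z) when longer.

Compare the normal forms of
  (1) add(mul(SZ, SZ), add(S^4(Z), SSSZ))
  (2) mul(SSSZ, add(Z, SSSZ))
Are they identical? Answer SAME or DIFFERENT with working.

Term A:
  start: add(mul(SZ, SZ), add(S^4(Z), SSSZ))
  [1] add(add(SZ, mul(Z, SZ)), add(S^4(Z), SSSZ))
  [2] add(S(add(Z, mul(Z, SZ))), add(S^4(Z), SSSZ))
  [3] S(add(add(Z, mul(Z, SZ)), add(S^4(Z), SSSZ)))
  [4] S(add(mul(Z, SZ), add(S^4(Z), SSSZ)))
  [5] S(add(Z, add(S^4(Z), SSSZ)))
  [6] S(add(S^4(Z), SSSZ))
  [7] S(S(add(SSSZ, SSSZ)))
  [8] S(S(S(add(SSZ, SSSZ))))
  [9] S(S(S(S(add(SZ, SSSZ)))))
  [10] S(S(S(S(S(add(Z, SSSZ))))))
  [11] S^8(Z)

Term B:
  start: mul(SSSZ, add(Z, SSSZ))
  [1] add(add(Z, SSSZ), mul(SSZ, add(Z, SSSZ)))
  [2] add(SSSZ, mul(SSZ, add(Z, SSSZ)))
  [3] S(add(SSZ, mul(SSZ, add(Z, SSSZ))))
  [4] S(S(add(SZ, mul(SSZ, add(Z, SSSZ)))))
  [5] S(S(S(add(Z, mul(SSZ, add(Z, SSSZ))))))
  [6] S(S(S(mul(SSZ, add(Z, SSSZ)))))
  [7] S(S(S(add(add(Z, SSSZ), mul(SZ, add(Z, SSSZ))))))
  [8] S(S(S(add(SSSZ, mul(SZ, add(Z, SSSZ))))))
  [9] S(S(S(S(add(SSZ, mul(SZ, add(Z, SSSZ)))))))
  [10] S(S(S(S(S(add(SZ, mul(SZ, add(Z, SSSZ))))))))
  [11] S(S(S(S(S(S(add(Z, mul(SZ, add(Z, SSSZ)))))))))
  [12] S(S(S(S(S(S(mul(SZ, add(Z, SSSZ))))))))
  [13] S(S(S(S(S(S(add(add(Z, SSSZ), mul(Z, add(Z, SSSZ)))))))))
  [14] S(S(S(S(S(S(add(SSSZ, mul(Z, add(Z, SSSZ)))))))))
  [15] S(S(S(S(S(S(S(add(SSZ, mul(Z, add(Z, SSSZ))))))))))
  [16] S(S(S(S(S(S(S(S(add(SZ, mul(Z, add(Z, SSSZ)))))))))))
  [17] S(S(S(S(S(S(S(S(S(add(Z, mul(Z, add(Z, SSSZ))))))))))))
  [18] S(S(S(S(S(S(S(S(S(mul(Z, add(Z, SSSZ)))))))))))
  [19] S^9(Z)

Answer: DIFFERENT — A ⇓ S^8(Z), B ⇓ S^9(Z)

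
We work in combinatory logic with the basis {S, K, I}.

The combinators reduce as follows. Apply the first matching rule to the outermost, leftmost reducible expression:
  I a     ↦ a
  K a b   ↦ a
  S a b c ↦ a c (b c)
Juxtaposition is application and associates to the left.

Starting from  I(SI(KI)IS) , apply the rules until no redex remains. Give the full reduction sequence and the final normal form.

  start: I(SI(KI)IS)
  →1  SI(KI)IS
  →2  II(KII)S
  →3  I(KII)S
  →4  KIIS
  →5  IS
  →6  S

Answer: normal form = S  (in 6 steps)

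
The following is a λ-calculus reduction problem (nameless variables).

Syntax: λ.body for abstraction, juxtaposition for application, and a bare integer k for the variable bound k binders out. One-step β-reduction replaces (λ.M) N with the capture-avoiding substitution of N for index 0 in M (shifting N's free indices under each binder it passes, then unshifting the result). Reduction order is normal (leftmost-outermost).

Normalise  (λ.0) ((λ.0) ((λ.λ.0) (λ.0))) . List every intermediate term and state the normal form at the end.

  start: (λ.0) ((λ.0) ((λ.λ.0) (λ.0)))
  [1] (λ.0) ((λ.λ.0) (λ.0))
  [2] (λ.λ.0) (λ.0)
  [3] λ.0

Answer: normal form = λ.0  (in 3 steps)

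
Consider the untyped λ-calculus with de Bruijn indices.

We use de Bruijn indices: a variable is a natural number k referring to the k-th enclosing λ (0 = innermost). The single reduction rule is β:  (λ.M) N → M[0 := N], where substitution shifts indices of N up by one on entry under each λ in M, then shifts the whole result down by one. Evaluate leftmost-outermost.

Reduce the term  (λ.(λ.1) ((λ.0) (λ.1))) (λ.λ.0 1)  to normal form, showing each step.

  start: (λ.(λ.1) ((λ.0) (λ.1))) (λ.λ.0 1)
  [1] (λ.λ.λ.0 1) ((λ.0) (λ.λ.λ.0 1))
  [2] λ.λ.0 1

Answer: normal form = λ.λ.0 1  (in 2 steps)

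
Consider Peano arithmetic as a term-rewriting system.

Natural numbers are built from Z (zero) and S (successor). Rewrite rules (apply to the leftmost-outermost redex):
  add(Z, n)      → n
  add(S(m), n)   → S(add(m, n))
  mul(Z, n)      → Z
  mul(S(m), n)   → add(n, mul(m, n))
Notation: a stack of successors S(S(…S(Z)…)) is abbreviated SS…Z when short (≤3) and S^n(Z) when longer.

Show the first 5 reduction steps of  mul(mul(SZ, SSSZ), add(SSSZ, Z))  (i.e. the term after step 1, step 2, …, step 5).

Answer: after 5 steps: S(add(add(SSZ, Z), mul(add(SSZ, mul(Z, SSSZ)), add(SSSZ, Z))))

Reduction:
  start: mul(mul(SZ, SSSZ), add(SSSZ, Z))
  →1  mul(add(SSSZ, mul(Z, SSSZ)), add(SSSZ, Z))
  →2  mul(S(add(SSZ, mul(Z, SSSZ))), add(SSSZ, Z))
  →3  add(add(SSSZ, Z), mul(add(SSZ, mul(Z, SSSZ)), add(SSSZ, Z)))
  →4  add(S(add(SSZ, Z)), mul(add(SSZ, mul(Z, SSSZ)), add(SSSZ, Z)))
  →5  S(add(add(SSZ, Z), mul(add(SSZ, mul(Z, SSSZ)), add(SSSZ, Z))))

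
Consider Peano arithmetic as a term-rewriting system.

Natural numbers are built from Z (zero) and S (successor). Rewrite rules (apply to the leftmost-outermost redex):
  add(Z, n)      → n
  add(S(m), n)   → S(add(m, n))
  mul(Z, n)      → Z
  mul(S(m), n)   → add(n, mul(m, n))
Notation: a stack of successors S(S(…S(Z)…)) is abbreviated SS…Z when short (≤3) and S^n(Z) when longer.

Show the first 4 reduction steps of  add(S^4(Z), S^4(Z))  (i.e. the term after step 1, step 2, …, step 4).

Answer: after 4 steps: S(S(S(S(add(Z, S^4(Z))))))

Derivation:
  start: add(S^4(Z), S^4(Z))
  step 1: S(add(SSSZ, S^4(Z)))
  step 2: S(S(add(SSZ, S^4(Z))))
  step 3: S(S(S(add(SZ, S^4(Z)))))
  step 4: S(S(S(S(add(Z, S^4(Z))))))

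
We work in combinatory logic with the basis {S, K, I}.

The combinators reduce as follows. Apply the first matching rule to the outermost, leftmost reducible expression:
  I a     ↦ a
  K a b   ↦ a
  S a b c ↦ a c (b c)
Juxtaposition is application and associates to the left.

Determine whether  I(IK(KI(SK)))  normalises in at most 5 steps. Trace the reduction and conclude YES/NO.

Answer: YES — reaches normal form KI in 3 ≤ 5 steps

Derivation:
  start: I(IK(KI(SK)))
  step 1: IK(KI(SK))
  step 2: K(KI(SK))
  step 3: KI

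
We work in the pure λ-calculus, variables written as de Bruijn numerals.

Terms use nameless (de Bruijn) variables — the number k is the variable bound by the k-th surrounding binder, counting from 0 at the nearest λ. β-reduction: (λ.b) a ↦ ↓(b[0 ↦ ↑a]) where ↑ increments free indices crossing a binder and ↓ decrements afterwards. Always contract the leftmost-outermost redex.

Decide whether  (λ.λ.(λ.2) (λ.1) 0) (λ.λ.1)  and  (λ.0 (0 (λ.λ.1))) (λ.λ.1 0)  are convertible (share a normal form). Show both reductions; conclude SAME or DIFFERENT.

Answer: SAME — A ⇓ λ.λ.1, B ⇓ λ.λ.1

Working:
Term A:
  start: (λ.λ.(λ.2) (λ.1) 0) (λ.λ.1)
  →1  λ.(λ.λ.λ.1) (λ.1) 0
  →2  λ.(λ.λ.1) 0
  →3  λ.λ.1

Term B:
  start: (λ.0 (0 (λ.λ.1))) (λ.λ.1 0)
  →1  (λ.λ.1 0) ((λ.λ.1 0) (λ.λ.1))
  →2  λ.(λ.λ.1 0) (λ.λ.1) 0
  →3  λ.(λ.(λ.λ.1) 0) 0
  →4  λ.(λ.λ.1) 0
  →5  λ.λ.1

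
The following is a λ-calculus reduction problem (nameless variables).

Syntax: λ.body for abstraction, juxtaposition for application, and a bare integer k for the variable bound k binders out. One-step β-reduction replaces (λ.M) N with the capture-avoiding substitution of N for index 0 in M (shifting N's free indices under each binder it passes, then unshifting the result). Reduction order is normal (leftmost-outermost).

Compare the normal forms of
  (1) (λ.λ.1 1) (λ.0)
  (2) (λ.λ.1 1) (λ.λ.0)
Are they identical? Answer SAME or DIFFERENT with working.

Answer: SAME — A ⇓ λ.λ.0, B ⇓ λ.λ.0

Working:
Term A:
  start: (λ.λ.1 1) (λ.0)
  →1  λ.(λ.0) (λ.0)
  →2  λ.λ.0

Term B:
  start: (λ.λ.1 1) (λ.λ.0)
  →1  λ.(λ.λ.0) (λ.λ.0)
  →2  λ.λ.0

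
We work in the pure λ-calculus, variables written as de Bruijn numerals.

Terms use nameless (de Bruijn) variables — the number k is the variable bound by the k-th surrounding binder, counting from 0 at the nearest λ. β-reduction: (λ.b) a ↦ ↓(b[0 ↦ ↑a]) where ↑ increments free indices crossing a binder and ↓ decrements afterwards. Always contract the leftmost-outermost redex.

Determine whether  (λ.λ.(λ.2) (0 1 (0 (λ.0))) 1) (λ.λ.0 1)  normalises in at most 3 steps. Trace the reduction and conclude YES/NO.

  start: (λ.λ.(λ.2) (0 1 (0 (λ.0))) 1) (λ.λ.0 1)
  →1  λ.(λ.λ.λ.0 1) (0 (λ.λ.0 1) (0 (λ.0))) (λ.λ.0 1)
  →2  λ.(λ.λ.0 1) (λ.λ.0 1)
  →3  λ.λ.0 (λ.λ.0 1)

Answer: YES — reaches normal form λ.λ.0 (λ.λ.0 1) in 3 ≤ 3 steps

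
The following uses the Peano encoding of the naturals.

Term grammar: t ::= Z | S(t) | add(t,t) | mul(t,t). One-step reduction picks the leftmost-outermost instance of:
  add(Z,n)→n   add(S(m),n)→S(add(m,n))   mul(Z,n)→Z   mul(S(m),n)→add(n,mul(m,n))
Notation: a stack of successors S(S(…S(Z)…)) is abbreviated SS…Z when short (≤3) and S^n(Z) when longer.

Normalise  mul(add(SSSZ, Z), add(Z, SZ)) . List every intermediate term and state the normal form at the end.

Answer: normal form = SSSZ  (in 17 steps)

Working:
  start: mul(add(SSSZ, Z), add(Z, SZ))
  [1] mul(S(add(SSZ, Z)), add(Z, SZ))
  [2] add(add(Z, SZ), mul(add(SSZ, Z), add(Z, SZ)))
  [3] add(SZ, mul(add(SSZ, Z), add(Z, SZ)))
  [4] S(add(Z, mul(add(SSZ, Z), add(Z, SZ))))
  [5] S(mul(add(SSZ, Z), add(Z, SZ)))
  [6] S(mul(S(add(SZ, Z)), add(Z, SZ)))
  [7] S(add(add(Z, SZ), mul(add(SZ, Z), add(Z, SZ))))
  [8] S(add(SZ, mul(add(SZ, Z), add(Z, SZ))))
  [9] S(S(add(Z, mul(add(SZ, Z), add(Z, SZ)))))
  [10] S(S(mul(add(SZ, Z), add(Z, SZ))))
  [11] S(S(mul(S(add(Z, Z)), add(Z, SZ))))
  [12] S(S(add(add(Z, SZ), mul(add(Z, Z), add(Z, SZ)))))
  [13] S(S(add(SZ, mul(add(Z, Z), add(Z, SZ)))))
  [14] S(S(S(add(Z, mul(add(Z, Z), add(Z, SZ))))))
  [15] S(S(S(mul(add(Z, Z), add(Z, SZ)))))
  [16] S(S(S(mul(Z, add(Z, SZ)))))
  [17] SSSZ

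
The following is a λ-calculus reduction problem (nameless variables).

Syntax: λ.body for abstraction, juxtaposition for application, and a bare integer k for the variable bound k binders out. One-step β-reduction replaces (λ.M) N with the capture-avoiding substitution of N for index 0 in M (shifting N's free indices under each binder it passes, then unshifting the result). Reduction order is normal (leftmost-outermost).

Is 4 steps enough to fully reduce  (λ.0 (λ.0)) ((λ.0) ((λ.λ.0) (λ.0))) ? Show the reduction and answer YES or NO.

Answer: YES — reaches normal form λ.0 in 4 ≤ 4 steps

Working:
  start: (λ.0 (λ.0)) ((λ.0) ((λ.λ.0) (λ.0)))
  step 1: (λ.0) ((λ.λ.0) (λ.0)) (λ.0)
  step 2: (λ.λ.0) (λ.0) (λ.0)
  step 3: (λ.0) (λ.0)
  step 4: λ.0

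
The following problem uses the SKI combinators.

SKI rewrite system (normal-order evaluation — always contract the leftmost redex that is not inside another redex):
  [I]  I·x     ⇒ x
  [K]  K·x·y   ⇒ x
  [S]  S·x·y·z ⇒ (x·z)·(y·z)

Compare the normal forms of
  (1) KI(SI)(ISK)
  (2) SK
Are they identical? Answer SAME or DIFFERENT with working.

Term A:
  start: KI(SI)(ISK)
  [1] I(ISK)
  [2] ISK
  [3] SK

Term B:
  start: SK

Answer: SAME — A ⇓ SK, B ⇓ SK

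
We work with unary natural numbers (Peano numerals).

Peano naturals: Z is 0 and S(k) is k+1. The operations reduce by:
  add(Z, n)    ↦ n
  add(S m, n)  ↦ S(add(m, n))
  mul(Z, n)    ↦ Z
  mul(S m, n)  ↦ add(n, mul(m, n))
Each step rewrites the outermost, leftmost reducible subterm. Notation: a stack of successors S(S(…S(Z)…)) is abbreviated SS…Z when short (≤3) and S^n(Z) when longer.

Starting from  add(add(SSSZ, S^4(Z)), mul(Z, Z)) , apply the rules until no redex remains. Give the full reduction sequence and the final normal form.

  start: add(add(SSSZ, S^4(Z)), mul(Z, Z))
  →1  add(S(add(SSZ, S^4(Z))), mul(Z, Z))
  →2  S(add(add(SSZ, S^4(Z)), mul(Z, Z)))
  →3  S(add(S(add(SZ, S^4(Z))), mul(Z, Z)))
  →4  S(S(add(add(SZ, S^4(Z)), mul(Z, Z))))
  →5  S(S(add(S(add(Z, S^4(Z))), mul(Z, Z))))
  →6  S(S(S(add(add(Z, S^4(Z)), mul(Z, Z)))))
  →7  S(S(S(add(S^4(Z), mul(Z, Z)))))
  →8  S(S(S(S(add(SSSZ, mul(Z, Z))))))
  →9  S(S(S(S(S(add(SSZ, mul(Z, Z)))))))
  →10  S(S(S(S(S(S(add(SZ, mul(Z, Z))))))))
  →11  S(S(S(S(S(S(S(add(Z, mul(Z, Z)))))))))
  →12  S(S(S(S(S(S(S(mul(Z, Z))))))))
  →13  S^7(Z)

Answer: normal form = S^7(Z)  (in 13 steps)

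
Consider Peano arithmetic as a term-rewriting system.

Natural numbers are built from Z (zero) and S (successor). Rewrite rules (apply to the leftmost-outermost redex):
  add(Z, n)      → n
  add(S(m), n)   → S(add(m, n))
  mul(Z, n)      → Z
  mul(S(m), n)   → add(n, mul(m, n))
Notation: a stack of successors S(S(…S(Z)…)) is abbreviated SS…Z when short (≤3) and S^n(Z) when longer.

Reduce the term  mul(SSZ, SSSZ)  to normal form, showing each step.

Answer: normal form = S^6(Z)  (in 11 steps)

Reduction:
  start: mul(SSZ, SSSZ)
  →1  add(SSSZ, mul(SZ, SSSZ))
  →2  S(add(SSZ, mul(SZ, SSSZ)))
  →3  S(S(add(SZ, mul(SZ, SSSZ))))
  →4  S(S(S(add(Z, mul(SZ, SSSZ)))))
  →5  S(S(S(mul(SZ, SSSZ))))
  →6  S(S(S(add(SSSZ, mul(Z, SSSZ)))))
  →7  S(S(S(S(add(SSZ, mul(Z, SSSZ))))))
  →8  S(S(S(S(S(add(SZ, mul(Z, SSSZ)))))))
  →9  S(S(S(S(S(S(add(Z, mul(Z, SSSZ))))))))
  →10  S(S(S(S(S(S(mul(Z, SSSZ)))))))
  →11  S^6(Z)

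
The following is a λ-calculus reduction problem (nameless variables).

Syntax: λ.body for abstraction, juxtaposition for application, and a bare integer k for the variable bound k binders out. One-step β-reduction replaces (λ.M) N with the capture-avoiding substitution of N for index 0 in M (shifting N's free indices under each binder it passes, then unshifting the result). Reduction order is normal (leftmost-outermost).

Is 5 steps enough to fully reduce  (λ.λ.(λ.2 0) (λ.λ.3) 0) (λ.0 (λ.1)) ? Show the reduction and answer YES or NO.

Answer: YES — reaches normal form λ.λ.0 (λ.1) in 5 ≤ 5 steps

Derivation:
  start: (λ.λ.(λ.2 0) (λ.λ.3) 0) (λ.0 (λ.1))
  [1] λ.(λ.(λ.0 (λ.1)) 0) (λ.λ.λ.0 (λ.1)) 0
  [2] λ.(λ.0 (λ.1)) (λ.λ.λ.0 (λ.1)) 0
  [3] λ.(λ.λ.λ.0 (λ.1)) (λ.λ.λ.λ.0 (λ.1)) 0
  [4] λ.(λ.λ.0 (λ.1)) 0
  [5] λ.λ.0 (λ.1)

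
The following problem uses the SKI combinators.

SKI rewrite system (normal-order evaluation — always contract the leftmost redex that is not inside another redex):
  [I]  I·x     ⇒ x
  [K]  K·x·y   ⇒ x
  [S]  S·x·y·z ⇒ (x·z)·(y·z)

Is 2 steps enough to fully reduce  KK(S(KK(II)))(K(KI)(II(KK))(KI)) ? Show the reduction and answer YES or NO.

Answer: NO — after 2 steps the term is K(KI(KI)), not yet normal

Working:
  start: KK(S(KK(II)))(K(KI)(II(KK))(KI))
  step 1: K(K(KI)(II(KK))(KI))
  step 2: K(KI(KI))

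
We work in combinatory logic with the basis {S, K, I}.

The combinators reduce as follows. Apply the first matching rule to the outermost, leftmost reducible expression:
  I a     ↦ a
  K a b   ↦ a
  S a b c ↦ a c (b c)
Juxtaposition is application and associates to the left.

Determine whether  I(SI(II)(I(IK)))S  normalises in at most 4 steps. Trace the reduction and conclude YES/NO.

Answer: NO — after 4 steps the term is IK(II(I(IK)))S, not yet normal

Reduction:
  start: I(SI(II)(I(IK)))S
  step 1: SI(II)(I(IK))S
  step 2: I(I(IK))(II(I(IK)))S
  step 3: I(IK)(II(I(IK)))S
  step 4: IK(II(I(IK)))S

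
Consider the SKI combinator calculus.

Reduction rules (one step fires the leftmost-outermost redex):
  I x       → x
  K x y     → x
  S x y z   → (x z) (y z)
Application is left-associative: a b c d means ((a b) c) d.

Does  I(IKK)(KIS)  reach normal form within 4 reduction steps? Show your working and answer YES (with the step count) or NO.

  start: I(IKK)(KIS)
  →1  IKK(KIS)
  →2  KK(KIS)
  →3  K

Answer: YES — reaches normal form K in 3 ≤ 4 steps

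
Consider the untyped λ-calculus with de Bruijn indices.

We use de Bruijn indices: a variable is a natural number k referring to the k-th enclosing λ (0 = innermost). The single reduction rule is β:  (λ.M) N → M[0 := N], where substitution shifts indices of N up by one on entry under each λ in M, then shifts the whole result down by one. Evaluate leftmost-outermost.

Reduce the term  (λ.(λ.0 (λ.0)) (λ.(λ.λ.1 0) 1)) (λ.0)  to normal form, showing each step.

  start: (λ.(λ.0 (λ.0)) (λ.(λ.λ.1 0) 1)) (λ.0)
  [1] (λ.0 (λ.0)) (λ.(λ.λ.1 0) (λ.0))
  [2] (λ.(λ.λ.1 0) (λ.0)) (λ.0)
  [3] (λ.λ.1 0) (λ.0)
  [4] λ.(λ.0) 0
  [5] λ.0

Answer: normal form = λ.0  (in 5 steps)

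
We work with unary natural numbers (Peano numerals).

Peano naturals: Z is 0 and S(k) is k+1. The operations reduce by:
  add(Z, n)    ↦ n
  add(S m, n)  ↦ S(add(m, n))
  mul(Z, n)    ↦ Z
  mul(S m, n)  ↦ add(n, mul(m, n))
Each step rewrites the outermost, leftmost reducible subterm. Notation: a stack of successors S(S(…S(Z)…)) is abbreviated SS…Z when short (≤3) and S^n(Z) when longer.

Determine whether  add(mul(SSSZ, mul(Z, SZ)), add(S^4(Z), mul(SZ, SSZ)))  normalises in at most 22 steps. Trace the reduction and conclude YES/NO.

Answer: YES — reaches normal form S^6(Z) in 21 ≤ 22 steps

Derivation:
  start: add(mul(SSSZ, mul(Z, SZ)), add(S^4(Z), mul(SZ, SSZ)))
  →1  add(add(mul(Z, SZ), mul(SSZ, mul(Z, SZ))), add(S^4(Z), mul(SZ, SSZ)))
  →2  add(add(Z, mul(SSZ, mul(Z, SZ))), add(S^4(Z), mul(SZ, SSZ)))
  →3  add(mul(SSZ, mul(Z, SZ)), add(S^4(Z), mul(SZ, SSZ)))
  →4  add(add(mul(Z, SZ), mul(SZ, mul(Z, SZ))), add(S^4(Z), mul(SZ, SSZ)))
  →5  add(add(Z, mul(SZ, mul(Z, SZ))), add(S^4(Z), mul(SZ, SSZ)))
  →6  add(mul(SZ, mul(Z, SZ)), add(S^4(Z), mul(SZ, SSZ)))
  →7  add(add(mul(Z, SZ), mul(Z, mul(Z, SZ))), add(S^4(Z), mul(SZ, SSZ)))
  →8  add(add(Z, mul(Z, mul(Z, SZ))), add(S^4(Z), mul(SZ, SSZ)))
  →9  add(mul(Z, mul(Z, SZ)), add(S^4(Z), mul(SZ, SSZ)))
  →10  add(Z, add(S^4(Z), mul(SZ, SSZ)))
  →11  add(S^4(Z), mul(SZ, SSZ))
  →12  S(add(SSSZ, mul(SZ, SSZ)))
  →13  S(S(add(SSZ, mul(SZ, SSZ))))
  →14  S(S(S(add(SZ, mul(SZ, SSZ)))))
  →15  S(S(S(S(add(Z, mul(SZ, SSZ))))))
  →16  S(S(S(S(mul(SZ, SSZ)))))
  →17  S(S(S(S(add(SSZ, mul(Z, SSZ))))))
  →18  S(S(S(S(S(add(SZ, mul(Z, SSZ)))))))
  →19  S(S(S(S(S(S(add(Z, mul(Z, SSZ))))))))
  →20  S(S(S(S(S(S(mul(Z, SSZ)))))))
  →21  S^6(Z)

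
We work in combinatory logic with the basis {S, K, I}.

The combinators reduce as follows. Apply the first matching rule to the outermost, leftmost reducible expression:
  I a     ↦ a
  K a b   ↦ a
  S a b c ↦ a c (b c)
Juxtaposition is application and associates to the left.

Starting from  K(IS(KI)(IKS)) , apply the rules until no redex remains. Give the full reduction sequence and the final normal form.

  start: K(IS(KI)(IKS))
  [1] K(S(KI)(IKS))
  [2] K(S(KI)(KS))

Answer: normal form = K(S(KI)(KS))  (in 2 steps)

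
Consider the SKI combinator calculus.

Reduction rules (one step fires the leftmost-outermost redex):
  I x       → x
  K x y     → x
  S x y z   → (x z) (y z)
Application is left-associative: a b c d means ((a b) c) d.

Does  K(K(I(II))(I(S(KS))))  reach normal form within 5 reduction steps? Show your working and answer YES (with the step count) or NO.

Answer: YES — reaches normal form KI in 3 ≤ 5 steps

Derivation:
  start: K(K(I(II))(I(S(KS))))
  step 1: K(I(II))
  step 2: K(II)
  step 3: KI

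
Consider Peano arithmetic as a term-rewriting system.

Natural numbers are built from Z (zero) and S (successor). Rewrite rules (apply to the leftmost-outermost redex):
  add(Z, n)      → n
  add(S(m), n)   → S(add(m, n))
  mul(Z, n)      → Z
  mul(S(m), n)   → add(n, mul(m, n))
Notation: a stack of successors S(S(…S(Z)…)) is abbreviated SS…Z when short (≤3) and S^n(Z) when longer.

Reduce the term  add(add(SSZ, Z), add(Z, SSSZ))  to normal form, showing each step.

  start: add(add(SSZ, Z), add(Z, SSSZ))
  [1] add(S(add(SZ, Z)), add(Z, SSSZ))
  [2] S(add(add(SZ, Z), add(Z, SSSZ)))
  [3] S(add(S(add(Z, Z)), add(Z, SSSZ)))
  [4] S(S(add(add(Z, Z), add(Z, SSSZ))))
  [5] S(S(add(Z, add(Z, SSSZ))))
  [6] S(S(add(Z, SSSZ)))
  [7] S^5(Z)

Answer: normal form = S^5(Z)  (in 7 steps)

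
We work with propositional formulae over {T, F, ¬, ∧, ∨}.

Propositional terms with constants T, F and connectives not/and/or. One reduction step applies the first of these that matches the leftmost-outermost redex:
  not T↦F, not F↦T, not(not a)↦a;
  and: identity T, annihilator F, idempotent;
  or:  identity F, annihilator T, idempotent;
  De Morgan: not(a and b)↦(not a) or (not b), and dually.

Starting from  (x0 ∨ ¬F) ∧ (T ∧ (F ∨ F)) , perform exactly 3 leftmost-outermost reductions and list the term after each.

Answer: after 3 steps: T ∧ (F ∨ F)

Derivation:
  start: (x0 ∨ ¬F) ∧ (T ∧ (F ∨ F))
  step 1: (x0 ∨ T) ∧ (T ∧ (F ∨ F))
  step 2: T ∧ (T ∧ (F ∨ F))
  step 3: T ∧ (F ∨ F)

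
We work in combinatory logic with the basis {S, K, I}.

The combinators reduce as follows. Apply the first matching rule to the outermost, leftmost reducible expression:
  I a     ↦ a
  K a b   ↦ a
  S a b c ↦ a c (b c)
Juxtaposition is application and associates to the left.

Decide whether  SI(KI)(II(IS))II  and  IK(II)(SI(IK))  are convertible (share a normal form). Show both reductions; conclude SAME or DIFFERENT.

Term A:
  start: SI(KI)(II(IS))II
  [1] I(II(IS))(KI(II(IS)))II
  [2] II(IS)(KI(II(IS)))II
  [3] I(IS)(KI(II(IS)))II
  [4] IS(KI(II(IS)))II
  [5] S(KI(II(IS)))II
  [6] KI(II(IS))I(II)
  [7] II(II)
  [8] I(II)
  [9] II
  [10] I

Term B:
  start: IK(II)(SI(IK))
  [1] K(II)(SI(IK))
  [2] II
  [3] I

Answer: SAME — A ⇓ I, B ⇓ I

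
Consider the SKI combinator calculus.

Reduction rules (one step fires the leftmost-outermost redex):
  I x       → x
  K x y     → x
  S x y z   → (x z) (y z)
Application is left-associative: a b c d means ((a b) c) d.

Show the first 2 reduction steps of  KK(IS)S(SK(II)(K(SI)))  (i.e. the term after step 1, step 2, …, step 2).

  start: KK(IS)S(SK(II)(K(SI)))
  →1  KS(SK(II)(K(SI)))
  →2  S

Answer: after 2 steps: S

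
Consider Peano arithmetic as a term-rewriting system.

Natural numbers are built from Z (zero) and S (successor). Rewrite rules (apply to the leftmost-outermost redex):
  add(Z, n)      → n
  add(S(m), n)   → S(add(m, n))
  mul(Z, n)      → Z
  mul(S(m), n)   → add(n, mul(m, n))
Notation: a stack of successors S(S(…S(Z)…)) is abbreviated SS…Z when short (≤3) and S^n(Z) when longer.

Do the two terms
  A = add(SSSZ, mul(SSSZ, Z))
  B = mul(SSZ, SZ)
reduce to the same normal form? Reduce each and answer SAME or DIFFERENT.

Term A:
  start: add(SSSZ, mul(SSSZ, Z))
  →1  S(add(SSZ, mul(SSSZ, Z)))
  →2  S(S(add(SZ, mul(SSSZ, Z))))
  →3  S(S(S(add(Z, mul(SSSZ, Z)))))
  →4  S(S(S(mul(SSSZ, Z))))
  →5  S(S(S(add(Z, mul(SSZ, Z)))))
  →6  S(S(S(mul(SSZ, Z))))
  →7  S(S(S(add(Z, mul(SZ, Z)))))
  →8  S(S(S(mul(SZ, Z))))
  →9  S(S(S(add(Z, mul(Z, Z)))))
  →10  S(S(S(mul(Z, Z))))
  →11  SSSZ

Term B:
  start: mul(SSZ, SZ)
  →1  add(SZ, mul(SZ, SZ))
  →2  S(add(Z, mul(SZ, SZ)))
  →3  S(mul(SZ, SZ))
  →4  S(add(SZ, mul(Z, SZ)))
  →5  S(S(add(Z, mul(Z, SZ))))
  →6  S(S(mul(Z, SZ)))
  →7  SSZ

Answer: DIFFERENT — A ⇓ SSSZ, B ⇓ SSZ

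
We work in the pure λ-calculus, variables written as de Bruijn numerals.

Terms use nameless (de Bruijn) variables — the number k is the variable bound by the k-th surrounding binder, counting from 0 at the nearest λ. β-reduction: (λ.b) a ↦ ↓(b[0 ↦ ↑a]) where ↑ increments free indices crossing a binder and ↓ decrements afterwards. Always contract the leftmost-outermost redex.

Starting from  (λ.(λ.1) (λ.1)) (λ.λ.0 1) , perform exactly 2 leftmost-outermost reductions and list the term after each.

  start: (λ.(λ.1) (λ.1)) (λ.λ.0 1)
  [1] (λ.λ.λ.0 1) (λ.λ.λ.0 1)
  [2] λ.λ.0 1

Answer: after 2 steps: λ.λ.0 1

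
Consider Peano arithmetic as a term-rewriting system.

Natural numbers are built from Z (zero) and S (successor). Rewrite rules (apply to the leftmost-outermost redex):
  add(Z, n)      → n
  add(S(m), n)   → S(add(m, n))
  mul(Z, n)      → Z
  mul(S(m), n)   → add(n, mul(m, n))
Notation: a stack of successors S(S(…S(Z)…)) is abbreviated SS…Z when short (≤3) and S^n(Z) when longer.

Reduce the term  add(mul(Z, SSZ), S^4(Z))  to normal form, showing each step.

Answer: normal form = S^4(Z)  (in 2 steps)

Derivation:
  start: add(mul(Z, SSZ), S^4(Z))
  →1  add(Z, S^4(Z))
  →2  S^4(Z)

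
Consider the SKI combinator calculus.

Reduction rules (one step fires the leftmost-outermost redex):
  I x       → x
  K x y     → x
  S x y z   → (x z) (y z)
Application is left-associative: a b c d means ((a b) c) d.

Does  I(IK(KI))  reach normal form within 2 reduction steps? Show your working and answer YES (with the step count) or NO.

Answer: YES — reaches normal form K(KI) in 2 ≤ 2 steps

Working:
  start: I(IK(KI))
  [1] IK(KI)
  [2] K(KI)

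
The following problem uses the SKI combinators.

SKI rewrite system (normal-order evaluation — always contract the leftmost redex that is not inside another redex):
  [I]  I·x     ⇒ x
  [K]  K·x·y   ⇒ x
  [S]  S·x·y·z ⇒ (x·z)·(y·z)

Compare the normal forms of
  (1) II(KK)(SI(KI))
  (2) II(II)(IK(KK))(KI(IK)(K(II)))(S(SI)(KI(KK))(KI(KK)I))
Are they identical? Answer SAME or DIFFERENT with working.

Answer: SAME — A ⇓ K, B ⇓ K

Derivation:
Term A:
  start: II(KK)(SI(KI))
  [1] I(KK)(SI(KI))
  [2] KK(SI(KI))
  [3] K

Term B:
  start: II(II)(IK(KK))(KI(IK)(K(II)))(S(SI)(KI(KK))(KI(KK)I))
  [1] I(II)(IK(KK))(KI(IK)(K(II)))(S(SI)(KI(KK))(KI(KK)I))
  [2] II(IK(KK))(KI(IK)(K(II)))(S(SI)(KI(KK))(KI(KK)I))
  [3] I(IK(KK))(KI(IK)(K(II)))(S(SI)(KI(KK))(KI(KK)I))
  [4] IK(KK)(KI(IK)(K(II)))(S(SI)(KI(KK))(KI(KK)I))
  [5] K(KK)(KI(IK)(K(II)))(S(SI)(KI(KK))(KI(KK)I))
  [6] KK(S(SI)(KI(KK))(KI(KK)I))
  [7] K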